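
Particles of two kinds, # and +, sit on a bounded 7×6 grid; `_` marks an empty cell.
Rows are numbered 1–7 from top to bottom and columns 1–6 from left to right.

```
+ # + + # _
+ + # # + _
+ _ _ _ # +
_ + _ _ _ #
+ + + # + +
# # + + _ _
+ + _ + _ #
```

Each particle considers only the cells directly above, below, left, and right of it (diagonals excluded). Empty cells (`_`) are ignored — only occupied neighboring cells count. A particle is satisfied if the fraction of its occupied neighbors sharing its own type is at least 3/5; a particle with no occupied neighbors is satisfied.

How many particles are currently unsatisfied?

20

Row 1: (1,1)+ 1/2 unhappy · (1,2)# 0/3 unhappy · (1,3)+ 1/3 unhappy · (1,4)+ 1/3 unhappy · (1,5)# 0/2 unhappy
Row 2: (2,1)+ 3/3 ok · (2,2)+ 1/3 unhappy · (2,3)# 1/3 unhappy · (2,4)# 1/3 unhappy · (2,5)+ 0/3 unhappy
Row 3: (3,1)+ 1/1 ok · (3,5)# 0/2 unhappy · (3,6)+ 0/2 unhappy
Row 4: (4,2)+ 1/1 ok · (4,6)# 0/2 unhappy
Row 5: (5,1)+ 1/2 unhappy · (5,2)+ 3/4 ok · (5,3)+ 2/3 ok · (5,4)# 0/3 unhappy · (5,5)+ 1/2 unhappy · (5,6)+ 1/2 unhappy
Row 6: (6,1)# 1/3 unhappy · (6,2)# 1/4 unhappy · (6,3)+ 2/3 ok · (6,4)+ 2/3 ok
Row 7: (7,1)+ 1/2 unhappy · (7,2)+ 1/2 unhappy · (7,4)+ 1/1 ok · (7,6)# 0/0 ok
Unsatisfied: (1,1), (1,2), (1,3), (1,4), (1,5), (2,2), (2,3), (2,4), (2,5), (3,5), (3,6), (4,6), (5,1), (5,4), (5,5), (5,6), (6,1), (6,2), (7,1), (7,2) — 20 in total.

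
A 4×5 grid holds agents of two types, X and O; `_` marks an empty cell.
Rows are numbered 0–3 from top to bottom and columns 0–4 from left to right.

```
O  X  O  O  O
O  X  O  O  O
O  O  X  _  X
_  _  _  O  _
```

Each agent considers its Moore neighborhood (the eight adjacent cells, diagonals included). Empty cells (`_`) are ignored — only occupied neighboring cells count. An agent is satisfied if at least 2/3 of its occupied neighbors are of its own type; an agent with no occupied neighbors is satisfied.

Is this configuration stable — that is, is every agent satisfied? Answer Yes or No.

(0,0)O 1/3 unhappy
(0,1)X 1/5 unhappy
(0,2)O 3/5 unhappy
(0,3)O 5/5 ok
(0,4)O 3/3 ok
(1,0)O 3/5 unhappy
(1,1)X 2/8 unhappy
(1,2)O 4/7 unhappy
(1,3)O 5/7 ok
(1,4)O 3/4 ok
(2,0)O 2/3 ok
(2,1)O 3/5 unhappy
(2,2)X 1/5 unhappy
(2,4)X 0/3 unhappy
(3,3)O 0/2 unhappy
For instance (0,0) has only 1/3 same-type neighbors, below 2/3.

No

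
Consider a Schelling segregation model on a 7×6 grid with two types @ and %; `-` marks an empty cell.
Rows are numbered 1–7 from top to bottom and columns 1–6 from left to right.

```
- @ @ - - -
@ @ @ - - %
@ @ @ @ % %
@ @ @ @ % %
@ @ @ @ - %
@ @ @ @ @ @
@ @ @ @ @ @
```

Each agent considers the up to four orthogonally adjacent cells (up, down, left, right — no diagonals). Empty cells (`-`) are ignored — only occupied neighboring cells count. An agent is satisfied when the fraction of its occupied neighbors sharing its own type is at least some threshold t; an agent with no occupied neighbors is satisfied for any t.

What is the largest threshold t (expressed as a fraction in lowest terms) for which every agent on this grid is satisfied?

(1,2)@ 2/2
(1,3)@ 2/2
(2,1)@ 2/2
(2,2)@ 4/4
(2,3)@ 3/3
(2,6)% 1/1
(3,1)@ 3/3
(3,2)@ 4/4
(3,3)@ 4/4
(3,4)@ 2/3
(3,5)% 2/3
(3,6)% 3/3
(4,1)@ 3/3
(4,2)@ 4/4
(4,3)@ 4/4
(4,4)@ 3/4
(4,5)% 2/3
(4,6)% 3/3
(5,1)@ 3/3
(5,2)@ 4/4
(5,3)@ 4/4
(5,4)@ 3/3
(5,6)% 1/2
(6,1)@ 3/3
(6,2)@ 4/4
(6,3)@ 4/4
(6,4)@ 4/4
(6,5)@ 3/3
(6,6)@ 2/3
(7,1)@ 2/2
(7,2)@ 3/3
(7,3)@ 3/3
(7,4)@ 3/3
(7,5)@ 3/3
(7,6)@ 2/2
The smallest same-type fraction is 1/2 at (5,6), which reduces to 1/2. Any threshold above that leaves this agent unsatisfied.

1/2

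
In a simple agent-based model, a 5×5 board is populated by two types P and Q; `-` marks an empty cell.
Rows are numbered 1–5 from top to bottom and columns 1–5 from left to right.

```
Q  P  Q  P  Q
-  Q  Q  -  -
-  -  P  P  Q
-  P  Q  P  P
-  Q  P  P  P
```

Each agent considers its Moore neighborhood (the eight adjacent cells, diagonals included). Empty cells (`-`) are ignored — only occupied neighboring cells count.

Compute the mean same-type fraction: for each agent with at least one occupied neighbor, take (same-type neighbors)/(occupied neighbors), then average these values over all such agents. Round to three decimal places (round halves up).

0.437

Row 1: (1,1)Q 1/2 · (1,2)P 0/4 · (1,3)Q 2/4 · (1,4)P 0/3 · (1,5)Q 0/1
Row 2: (2,2)Q 3/5 · (2,3)Q 2/6
Row 3: (3,3)P 3/6 · (3,4)P 3/6 · (3,5)Q 0/3
Row 4: (4,2)P 2/4 · (4,3)Q 1/7 · (4,4)P 6/8 · (4,5)P 4/5
Row 5: (5,2)Q 1/3 · (5,3)P 3/5 · (5,4)P 4/5 · (5,5)P 3/3
Sum over 18 agents: 1/2 + 0/4 + 2/4 + 0/3 + 0/1 + 3/5 + 2/6 + 3/6 + 3/6 + 0/3 + 2/4 + 1/7 + 6/8 + 4/5 + 1/3 + 3/5 + 4/5 + 3/3 = 3301/420; mean = 3301/420 ÷ 18 = 3301/7560 = 0.436640… → 0.437.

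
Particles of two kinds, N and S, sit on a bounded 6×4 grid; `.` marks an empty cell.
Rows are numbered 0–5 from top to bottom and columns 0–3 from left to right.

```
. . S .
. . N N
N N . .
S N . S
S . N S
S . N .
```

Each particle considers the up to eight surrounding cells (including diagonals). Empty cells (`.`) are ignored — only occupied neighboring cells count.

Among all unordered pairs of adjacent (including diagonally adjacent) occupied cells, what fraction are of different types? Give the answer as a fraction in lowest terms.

9/19

Scan each occupied cell's neighbors to the right and below (and the two forward diagonals) so each pair is counted once.
Row 0: S(0,2)–N(1,2)≠ S(0,2)–N(1,3)≠  → 2/2 unlike.
Row 1: N(1,2)–N(1,3)= N(1,2)–N(2,1)=  → 0/2 unlike.
Row 2: N(2,0)–N(2,1)= N(2,0)–S(3,0)≠ N(2,0)–N(3,1)= N(2,1)–N(3,1)= N(2,1)–S(3,0)≠  → 2/5 unlike.
Row 3: S(3,0)–N(3,1)≠ S(3,0)–S(4,0)= N(3,1)–N(4,2)= N(3,1)–S(4,0)≠ S(3,3)–S(4,3)= S(3,3)–N(4,2)≠  → 3/6 unlike.
Row 4: S(4,0)–S(5,0)= N(4,2)–S(4,3)≠ N(4,2)–N(5,2)= S(4,3)–N(5,2)≠  → 2/4 unlike.
Total adjacent occupied pairs: 19; unlike-type pairs: 9.
9/19 is already in lowest terms.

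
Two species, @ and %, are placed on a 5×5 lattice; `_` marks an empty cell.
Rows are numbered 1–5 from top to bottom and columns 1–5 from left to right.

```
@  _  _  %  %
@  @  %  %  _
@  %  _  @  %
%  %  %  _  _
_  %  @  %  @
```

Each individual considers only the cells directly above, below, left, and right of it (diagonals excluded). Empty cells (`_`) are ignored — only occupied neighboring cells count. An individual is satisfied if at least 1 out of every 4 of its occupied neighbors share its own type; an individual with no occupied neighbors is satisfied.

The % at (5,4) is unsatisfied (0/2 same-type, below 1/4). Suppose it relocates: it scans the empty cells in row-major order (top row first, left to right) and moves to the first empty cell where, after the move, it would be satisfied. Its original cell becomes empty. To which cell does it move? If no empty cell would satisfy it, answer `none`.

(1,3)

Vacating (5,4). Empty cells in order:
  (1,2): 0/2 same-type → still unsatisfied.
  (1,3): 2/2 same-type → satisfied — stop here.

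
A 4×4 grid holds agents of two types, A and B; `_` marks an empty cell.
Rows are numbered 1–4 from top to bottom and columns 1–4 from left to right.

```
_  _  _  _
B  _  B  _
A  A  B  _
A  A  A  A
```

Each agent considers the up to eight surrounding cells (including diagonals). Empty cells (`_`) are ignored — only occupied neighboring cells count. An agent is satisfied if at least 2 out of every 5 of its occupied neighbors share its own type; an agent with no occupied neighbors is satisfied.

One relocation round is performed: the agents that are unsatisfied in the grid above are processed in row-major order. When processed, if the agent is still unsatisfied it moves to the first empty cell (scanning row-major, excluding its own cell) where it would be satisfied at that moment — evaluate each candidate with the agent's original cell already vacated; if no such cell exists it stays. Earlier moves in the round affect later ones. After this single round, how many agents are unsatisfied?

Initially unsatisfied (in order): (2,1), (3,3).
  (2,1) → (1,1).
  (3,3) → (1,2).
Resulting grid:
B B _ _
_ _ B _
A A _ _
A A A A
All satisfied now.

0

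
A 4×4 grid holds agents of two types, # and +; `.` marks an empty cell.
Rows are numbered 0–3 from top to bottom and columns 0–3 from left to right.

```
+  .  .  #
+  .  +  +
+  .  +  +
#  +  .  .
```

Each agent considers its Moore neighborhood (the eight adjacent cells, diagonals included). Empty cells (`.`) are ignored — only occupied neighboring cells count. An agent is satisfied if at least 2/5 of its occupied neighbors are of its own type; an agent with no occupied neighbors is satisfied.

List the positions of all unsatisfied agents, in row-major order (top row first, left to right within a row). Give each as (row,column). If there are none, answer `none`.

Row 0: (0,0)+ 1/1 ok · (0,3)# 0/2 unhappy
Row 1: (1,0)+ 2/2 ok · (1,2)+ 3/4 ok · (1,3)+ 3/4 ok
Row 2: (2,0)+ 2/3 ok · (2,2)+ 4/4 ok · (2,3)+ 3/3 ok
Row 3: (3,0)# 0/2 unhappy · (3,1)+ 2/3 ok

(0,3), (3,0)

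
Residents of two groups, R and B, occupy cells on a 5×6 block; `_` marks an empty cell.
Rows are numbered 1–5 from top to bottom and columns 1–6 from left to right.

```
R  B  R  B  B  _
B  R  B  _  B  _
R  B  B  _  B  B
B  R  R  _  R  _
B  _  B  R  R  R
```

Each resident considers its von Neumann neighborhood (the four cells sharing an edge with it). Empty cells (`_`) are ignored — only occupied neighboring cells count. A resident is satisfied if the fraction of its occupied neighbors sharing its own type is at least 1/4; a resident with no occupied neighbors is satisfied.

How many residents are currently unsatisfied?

Row 1: (1,1)R 0/2 unhappy · (1,2)B 0/3 unhappy · (1,3)R 0/3 unhappy · (1,4)B 1/2 ok · (1,5)B 2/2 ok
Row 2: (2,1)B 0/3 unhappy · (2,2)R 0/4 unhappy · (2,3)B 1/3 ok · (2,5)B 2/2 ok
Row 3: (3,1)R 0/3 unhappy · (3,2)B 1/4 ok · (3,3)B 2/3 ok · (3,5)B 2/3 ok · (3,6)B 1/1 ok
Row 4: (4,1)B 1/3 ok · (4,2)R 1/3 ok · (4,3)R 1/3 ok · (4,5)R 1/2 ok
Row 5: (5,1)B 1/1 ok · (5,3)B 0/2 unhappy · (5,4)R 1/2 ok · (5,5)R 3/3 ok · (5,6)R 1/1 ok
Unsatisfied: (1,1), (1,2), (1,3), (2,1), (2,2), (3,1), (5,3) — 7 in total.

7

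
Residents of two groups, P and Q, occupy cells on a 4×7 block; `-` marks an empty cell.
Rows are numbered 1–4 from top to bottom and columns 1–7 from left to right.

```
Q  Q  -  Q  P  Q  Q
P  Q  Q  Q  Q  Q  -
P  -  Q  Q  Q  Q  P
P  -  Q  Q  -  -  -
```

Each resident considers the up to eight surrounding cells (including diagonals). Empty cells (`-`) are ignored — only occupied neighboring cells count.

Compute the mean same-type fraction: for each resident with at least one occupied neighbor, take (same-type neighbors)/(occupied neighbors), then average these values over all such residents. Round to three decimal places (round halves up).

0.747

Row 1: (1,1)Q 2/3 · (1,2)Q 3/4 · (1,4)Q 3/4 · (1,5)P 0/5 · (1,6)Q 3/4 · (1,7)Q 2/2
Row 2: (2,1)P 1/4 · (2,2)Q 4/6 · (2,3)Q 6/6 · (2,4)Q 6/7 · (2,5)Q 7/8 · (2,6)Q 5/7
Row 3: (3,1)P 2/3 · (3,3)Q 6/6 · (3,4)Q 7/7 · (3,5)Q 6/6 · (3,6)Q 3/4 · (3,7)P 0/2
Row 4: (4,1)P 1/1 · (4,3)Q 3/3 · (4,4)Q 4/4
Sum over 21 residents: 2/3 + 3/4 + 3/4 + 0/5 + 3/4 + 2/2 + 1/4 + 4/6 + 6/6 + 6/7 + 7/8 + 5/7 + 2/3 + 6/6 + 7/7 + 6/6 + 3/4 + 0/2 + 1/1 + 3/3 + 4/4 = 879/56; mean = 879/56 ÷ 21 = 293/392 = 0.747448… → 0.747.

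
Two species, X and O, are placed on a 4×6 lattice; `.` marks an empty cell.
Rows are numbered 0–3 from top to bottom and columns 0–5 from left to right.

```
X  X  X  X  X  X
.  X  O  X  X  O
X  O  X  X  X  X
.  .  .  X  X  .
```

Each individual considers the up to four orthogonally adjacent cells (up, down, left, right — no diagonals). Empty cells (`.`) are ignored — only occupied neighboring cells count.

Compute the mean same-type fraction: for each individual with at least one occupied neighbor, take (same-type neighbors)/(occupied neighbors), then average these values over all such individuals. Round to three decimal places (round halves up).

0.623

Row 0: (0,0)X 1/1 · (0,1)X 3/3 · (0,2)X 2/3 · (0,3)X 3/3 · (0,4)X 3/3 · (0,5)X 1/2
Row 1: (1,1)X 1/3 · (1,2)O 0/4 · (1,3)X 3/4 · (1,4)X 3/4 · (1,5)O 0/3
Row 2: (2,0)X 0/1 · (2,1)O 0/3 · (2,2)X 1/3 · (2,3)X 4/4 · (2,4)X 4/4 · (2,5)X 1/2
Row 3: (3,3)X 2/2 · (3,4)X 2/2
Sum over 19 individuals: 1/1 + 3/3 + 2/3 + 3/3 + 3/3 + 1/2 + 1/3 + 0/4 + 3/4 + 3/4 + 0/3 + 0/1 + 0/3 + 1/3 + 4/4 + 4/4 + 1/2 + 2/2 + 2/2 = 71/6; mean = 71/6 ÷ 19 = 71/114 = 0.622807… → 0.623.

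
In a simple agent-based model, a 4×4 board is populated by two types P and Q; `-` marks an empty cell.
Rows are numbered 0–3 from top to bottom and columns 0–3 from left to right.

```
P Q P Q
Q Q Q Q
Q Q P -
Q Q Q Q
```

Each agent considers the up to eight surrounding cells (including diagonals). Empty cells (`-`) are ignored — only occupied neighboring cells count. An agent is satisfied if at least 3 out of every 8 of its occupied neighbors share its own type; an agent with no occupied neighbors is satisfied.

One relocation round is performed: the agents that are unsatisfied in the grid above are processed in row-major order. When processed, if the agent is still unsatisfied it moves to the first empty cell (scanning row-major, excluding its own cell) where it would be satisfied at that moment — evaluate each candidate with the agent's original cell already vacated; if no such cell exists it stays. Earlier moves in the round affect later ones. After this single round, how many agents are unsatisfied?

3

Initially unsatisfied (in order): (0,0), (0,2), (2,2).
  (0,0): no empty cell satisfies it; stays.
  (0,2): no empty cell satisfies it; stays.
  (2,2): no empty cell satisfies it; stays.
Resulting grid:
P Q P Q
Q Q Q Q
Q Q P -
Q Q Q Q
Unsatisfied now: (0,0), (0,2), (2,2).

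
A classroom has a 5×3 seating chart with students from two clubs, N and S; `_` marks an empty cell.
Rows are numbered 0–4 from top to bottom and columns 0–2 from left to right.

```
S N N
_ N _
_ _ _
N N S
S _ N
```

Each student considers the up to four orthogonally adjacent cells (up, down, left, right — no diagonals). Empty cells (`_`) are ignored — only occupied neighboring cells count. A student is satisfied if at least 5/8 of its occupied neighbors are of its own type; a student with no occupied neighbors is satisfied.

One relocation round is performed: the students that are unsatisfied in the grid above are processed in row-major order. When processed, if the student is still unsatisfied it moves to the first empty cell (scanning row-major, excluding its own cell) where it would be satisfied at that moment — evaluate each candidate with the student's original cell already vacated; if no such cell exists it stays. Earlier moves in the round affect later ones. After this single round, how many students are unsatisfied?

Initially unsatisfied (in order): (0,0), (3,0), (3,1), (3,2), (4,0), (4,2).
  (0,0) → (2,2).
  (3,0) → (0,0).
  (3,1) → (1,0).
  (3,2) → (3,0).
  (4,0): now satisfied by earlier moves; stays.
  (4,2): now satisfied by earlier moves; stays.
Resulting grid:
N N N
N N _
_ _ S
S _ _
S _ N
All satisfied now.

0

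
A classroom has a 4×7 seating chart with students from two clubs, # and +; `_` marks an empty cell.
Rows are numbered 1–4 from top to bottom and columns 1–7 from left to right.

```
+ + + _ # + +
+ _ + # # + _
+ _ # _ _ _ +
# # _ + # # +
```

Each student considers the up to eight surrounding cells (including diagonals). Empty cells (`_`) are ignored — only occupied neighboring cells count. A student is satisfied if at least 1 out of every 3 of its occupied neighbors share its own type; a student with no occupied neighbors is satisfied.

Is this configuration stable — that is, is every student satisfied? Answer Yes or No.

No

(1,1)+ 2/2 ✓
(1,2)+ 4/4 ✓
(1,3)+ 2/3 ✓
(1,5)# 2/4 ✓
(1,6)+ 2/4 ✓
(1,7)+ 2/2 ✓
(2,1)+ 3/3 ✓
(2,3)+ 2/4 ✓
(2,4)# 3/5 ✓
(2,5)# 2/4 ✓
(2,6)+ 3/5 ✓
(3,1)+ 1/3 ✓
(3,3)# 2/4 ✓
(3,7)+ 2/3 ✓
(4,1)# 1/2 ✓
(4,2)# 2/3 ✓
(4,4)+ 0/2 ✗
(4,5)# 1/2 ✓
(4,6)# 1/3 ✓
(4,7)+ 1/2 ✓
For instance (4,4) has only 0/2 same-type neighbors, below 1/3.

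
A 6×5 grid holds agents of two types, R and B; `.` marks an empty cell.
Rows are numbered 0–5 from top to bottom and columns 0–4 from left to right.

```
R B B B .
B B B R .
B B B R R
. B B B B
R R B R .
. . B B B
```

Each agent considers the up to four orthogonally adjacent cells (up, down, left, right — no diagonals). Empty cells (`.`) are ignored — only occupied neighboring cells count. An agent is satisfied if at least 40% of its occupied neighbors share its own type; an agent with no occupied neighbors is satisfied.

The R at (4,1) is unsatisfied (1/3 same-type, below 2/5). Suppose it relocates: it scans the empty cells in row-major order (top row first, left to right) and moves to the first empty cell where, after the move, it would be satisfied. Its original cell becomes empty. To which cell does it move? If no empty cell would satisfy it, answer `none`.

Vacating (4,1). Empty cells in order:
  (0,4): 0/1 same-type → still unsatisfied.
  (1,4): 2/2 same-type → satisfied — stop here.

(1,4)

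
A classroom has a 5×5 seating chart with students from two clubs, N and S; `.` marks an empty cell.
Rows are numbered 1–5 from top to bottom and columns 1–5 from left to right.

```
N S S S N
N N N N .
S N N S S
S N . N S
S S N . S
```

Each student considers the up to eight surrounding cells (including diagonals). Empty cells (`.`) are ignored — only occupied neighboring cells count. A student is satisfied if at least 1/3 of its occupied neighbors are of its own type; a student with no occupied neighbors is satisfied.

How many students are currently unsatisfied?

(1,1)N 2/3 satisfied
(1,2)S 1/5 not
(1,3)S 2/5 satisfied
(1,4)S 1/4 not
(1,5)N 1/2 satisfied
(2,1)N 3/5 satisfied
(2,2)N 5/8 satisfied
(2,3)N 4/8 satisfied
(2,4)N 3/7 satisfied
(3,1)S 1/5 not
(3,2)N 5/7 satisfied
(3,3)N 6/7 satisfied
(3,4)S 2/6 satisfied
(3,5)S 2/4 satisfied
(4,1)S 3/5 satisfied
(4,2)N 3/7 satisfied
(4,4)N 2/6 satisfied
(4,5)S 3/4 satisfied
(5,1)S 2/3 satisfied
(5,2)S 2/4 satisfied
(5,3)N 2/3 satisfied
(5,5)S 1/2 satisfied
Unsatisfied: (1,2), (1,4), (3,1) — 3 in total.

3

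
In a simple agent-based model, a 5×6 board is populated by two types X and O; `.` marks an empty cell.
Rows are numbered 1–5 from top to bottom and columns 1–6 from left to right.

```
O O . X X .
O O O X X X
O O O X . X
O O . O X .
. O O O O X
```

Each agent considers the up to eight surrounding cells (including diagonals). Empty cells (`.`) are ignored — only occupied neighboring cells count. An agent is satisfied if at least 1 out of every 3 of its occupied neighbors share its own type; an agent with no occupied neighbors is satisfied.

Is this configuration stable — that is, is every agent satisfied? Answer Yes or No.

(1,1)O 3/3 ok
(1,2)O 4/4 ok
(1,4)X 3/4 ok
(1,5)X 4/4 ok
(2,1)O 5/5 ok
(2,2)O 7/7 ok
(2,3)O 4/7 ok
(2,4)X 4/6 ok
(2,5)X 6/6 ok
(2,6)X 3/3 ok
(3,1)O 5/5 ok
(3,2)O 7/7 ok
(3,3)O 5/7 ok
(3,4)X 3/6 ok
(3,6)X 3/3 ok
(4,1)O 4/4 ok
(4,2)O 6/6 ok
(4,4)O 4/6 ok
(4,5)X 3/6 ok
(5,2)O 3/3 ok
(5,3)O 4/4 ok
(5,4)O 3/4 ok
(5,5)O 2/4 ok
(5,6)X 1/2 ok
All meet the threshold, so the configuration is stable.

Yes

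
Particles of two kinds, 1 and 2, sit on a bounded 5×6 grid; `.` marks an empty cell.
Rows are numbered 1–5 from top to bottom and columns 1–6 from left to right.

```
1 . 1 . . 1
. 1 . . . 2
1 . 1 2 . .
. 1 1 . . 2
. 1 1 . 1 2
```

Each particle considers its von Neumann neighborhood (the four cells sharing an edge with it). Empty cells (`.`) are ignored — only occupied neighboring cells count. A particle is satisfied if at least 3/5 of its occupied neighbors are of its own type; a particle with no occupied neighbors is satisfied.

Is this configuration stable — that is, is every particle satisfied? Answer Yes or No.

No

(1,1)1 0/0 ok
(1,3)1 0/0 ok
(1,6)1 0/1 unhappy
(2,2)1 0/0 ok
(2,6)2 0/1 unhappy
(3,1)1 0/0 ok
(3,3)1 1/2 unhappy
(3,4)2 0/1 unhappy
(4,2)1 2/2 ok
(4,3)1 3/3 ok
(4,6)2 1/1 ok
(5,2)1 2/2 ok
(5,3)1 2/2 ok
(5,5)1 0/1 unhappy
(5,6)2 1/2 unhappy
For instance (1,6) has only 0/1 same-type neighbors, below 3/5.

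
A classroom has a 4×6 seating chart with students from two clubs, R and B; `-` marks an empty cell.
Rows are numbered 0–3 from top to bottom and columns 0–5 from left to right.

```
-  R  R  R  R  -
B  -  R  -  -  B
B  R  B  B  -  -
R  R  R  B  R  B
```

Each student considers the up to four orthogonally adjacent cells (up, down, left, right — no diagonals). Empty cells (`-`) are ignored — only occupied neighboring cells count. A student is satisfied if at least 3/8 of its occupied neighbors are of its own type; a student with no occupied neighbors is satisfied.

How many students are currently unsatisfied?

(0,1)R 1/1 satisfied
(0,2)R 3/3 satisfied
(0,3)R 2/2 satisfied
(0,4)R 1/1 satisfied
(1,0)B 1/1 satisfied
(1,2)R 1/2 satisfied
(1,5)B 0/0 satisfied
(2,0)B 1/3 not
(2,1)R 1/3 not
(2,2)B 1/4 not
(2,3)B 2/2 satisfied
(3,0)R 1/2 satisfied
(3,1)R 3/3 satisfied
(3,2)R 1/3 not
(3,3)B 1/3 not
(3,4)R 0/2 not
(3,5)B 0/1 not
Unsatisfied: (2,0), (2,1), (2,2), (3,2), (3,3), (3,4), (3,5) — 7 in total.

7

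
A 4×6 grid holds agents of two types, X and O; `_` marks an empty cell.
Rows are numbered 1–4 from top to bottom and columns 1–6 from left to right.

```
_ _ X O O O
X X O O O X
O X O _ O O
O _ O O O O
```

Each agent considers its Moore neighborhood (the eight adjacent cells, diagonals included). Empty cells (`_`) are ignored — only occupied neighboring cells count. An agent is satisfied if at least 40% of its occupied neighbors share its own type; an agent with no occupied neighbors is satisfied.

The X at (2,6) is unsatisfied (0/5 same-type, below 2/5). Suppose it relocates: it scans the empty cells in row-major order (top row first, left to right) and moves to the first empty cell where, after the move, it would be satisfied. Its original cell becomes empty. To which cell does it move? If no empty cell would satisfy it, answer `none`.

(1,1)

Vacating (2,6). Empty cells in order:
  (1,1): 2/2 same-type → satisfied — stop here.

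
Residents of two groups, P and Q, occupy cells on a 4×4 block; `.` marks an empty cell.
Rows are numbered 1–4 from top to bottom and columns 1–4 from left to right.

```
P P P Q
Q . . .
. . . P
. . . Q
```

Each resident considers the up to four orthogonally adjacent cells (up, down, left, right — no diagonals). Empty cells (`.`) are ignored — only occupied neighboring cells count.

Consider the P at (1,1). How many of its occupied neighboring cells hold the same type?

Occupied neighbors of (1,1): (2,1)=Q, (1,2)=P.
Same type (P): 1 of 2.

1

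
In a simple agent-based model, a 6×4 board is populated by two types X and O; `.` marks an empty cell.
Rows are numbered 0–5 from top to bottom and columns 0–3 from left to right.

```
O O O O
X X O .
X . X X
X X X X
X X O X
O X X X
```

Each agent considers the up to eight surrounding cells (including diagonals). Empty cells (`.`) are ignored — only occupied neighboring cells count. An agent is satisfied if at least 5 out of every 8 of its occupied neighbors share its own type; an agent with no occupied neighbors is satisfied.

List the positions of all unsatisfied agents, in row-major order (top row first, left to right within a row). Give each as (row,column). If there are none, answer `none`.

(0,0)O 1/3 not
(0,1)O 3/5 not
(0,2)O 3/4 satisfied
(0,3)O 2/2 satisfied
(1,0)X 2/4 not
(1,1)X 3/7 not
(1,2)O 3/6 not
(2,0)X 4/4 satisfied
(2,2)X 5/6 satisfied
(2,3)X 3/4 satisfied
(3,0)X 4/4 satisfied
(3,1)X 6/7 satisfied
(3,2)X 6/7 satisfied
(3,3)X 4/5 satisfied
(4,0)X 4/5 satisfied
(4,1)X 6/8 satisfied
(4,2)O 0/8 not
(4,3)X 4/5 satisfied
(5,0)O 0/3 not
(5,1)X 3/5 not
(5,2)X 4/5 satisfied
(5,3)X 2/3 satisfied

(0,0), (0,1), (1,0), (1,1), (1,2), (4,2), (5,0), (5,1)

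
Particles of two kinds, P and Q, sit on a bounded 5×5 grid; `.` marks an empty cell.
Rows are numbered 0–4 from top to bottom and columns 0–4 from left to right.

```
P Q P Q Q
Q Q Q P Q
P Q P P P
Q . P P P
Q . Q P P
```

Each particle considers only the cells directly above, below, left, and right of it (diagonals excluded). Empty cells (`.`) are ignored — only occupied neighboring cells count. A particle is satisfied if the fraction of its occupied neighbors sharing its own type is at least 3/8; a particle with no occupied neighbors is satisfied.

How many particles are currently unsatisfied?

11

Row 0: (0,0)P 0/2 ✗ · (0,1)Q 1/3 ✗ · (0,2)P 0/3 ✗ · (0,3)Q 1/3 ✗ · (0,4)Q 2/2 ✓
Row 1: (1,0)Q 1/3 ✗ · (1,1)Q 4/4 ✓ · (1,2)Q 1/4 ✗ · (1,3)P 1/4 ✗ · (1,4)Q 1/3 ✗
Row 2: (2,0)P 0/3 ✗ · (2,1)Q 1/3 ✗ · (2,2)P 2/4 ✓ · (2,3)P 4/4 ✓ · (2,4)P 2/3 ✓
Row 3: (3,0)Q 1/2 ✓ · (3,2)P 2/3 ✓ · (3,3)P 4/4 ✓ · (3,4)P 3/3 ✓
Row 4: (4,0)Q 1/1 ✓ · (4,2)Q 0/2 ✗ · (4,3)P 2/3 ✓ · (4,4)P 2/2 ✓
Unsatisfied: (0,0), (0,1), (0,2), (0,3), (1,0), (1,2), (1,3), (1,4), (2,0), (2,1), (4,2) — 11 in total.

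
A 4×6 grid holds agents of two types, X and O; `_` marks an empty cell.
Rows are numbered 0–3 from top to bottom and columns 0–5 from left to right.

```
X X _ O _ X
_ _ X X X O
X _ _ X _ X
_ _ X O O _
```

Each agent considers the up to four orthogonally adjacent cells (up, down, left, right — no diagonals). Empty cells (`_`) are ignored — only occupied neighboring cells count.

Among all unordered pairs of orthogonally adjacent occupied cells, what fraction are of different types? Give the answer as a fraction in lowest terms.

Scan each occupied cell's neighbors to the right and below so each pair is counted once.
Row 0: X(0,0)–X(0,1)= O(0,3)–X(1,3)≠ X(0,5)–O(1,5)≠  → 2/3 unlike.
Row 1: X(1,2)–X(1,3)= X(1,3)–X(1,4)= X(1,3)–X(2,3)= X(1,4)–O(1,5)≠ O(1,5)–X(2,5)≠  → 2/5 unlike.
Row 2: X(2,3)–O(3,3)≠  → 1/1 unlike.
Row 3: X(3,2)–O(3,3)≠ O(3,3)–O(3,4)=  → 1/2 unlike.
Total adjacent occupied pairs: 11; unlike-type pairs: 6.
6/11 is already in lowest terms.

6/11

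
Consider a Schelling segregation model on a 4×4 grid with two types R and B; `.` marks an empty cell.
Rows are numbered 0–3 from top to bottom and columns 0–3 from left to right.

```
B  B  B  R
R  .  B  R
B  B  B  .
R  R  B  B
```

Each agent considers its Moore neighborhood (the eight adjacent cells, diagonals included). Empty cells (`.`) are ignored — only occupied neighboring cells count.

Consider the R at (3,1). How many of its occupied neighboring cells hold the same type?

Occupied neighbors of (3,1): (2,0)=B, (2,1)=B, (2,2)=B, (3,0)=R, (3,2)=B.
Same type (R): 1 of 5.

1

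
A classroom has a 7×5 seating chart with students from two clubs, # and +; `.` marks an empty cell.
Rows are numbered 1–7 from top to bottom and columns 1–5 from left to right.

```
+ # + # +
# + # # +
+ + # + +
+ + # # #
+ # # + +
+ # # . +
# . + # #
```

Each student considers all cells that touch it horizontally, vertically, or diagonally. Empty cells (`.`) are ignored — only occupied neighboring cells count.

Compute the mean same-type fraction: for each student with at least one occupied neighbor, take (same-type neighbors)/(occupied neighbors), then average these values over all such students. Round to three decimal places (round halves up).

0.451

Row 1: (1,1)+ 1/3 · (1,2)# 2/5 · (1,3)+ 1/5 · (1,4)# 2/5 · (1,5)+ 1/3
Row 2: (2,1)# 1/5 · (2,2)+ 4/8 · (2,3)# 4/8 · (2,4)# 3/8 · (2,5)+ 3/5
Row 3: (3,1)+ 4/5 · (3,2)+ 4/8 · (3,3)# 4/8 · (3,4)+ 2/8 · (3,5)+ 2/5
Row 4: (4,1)+ 4/5 · (4,2)+ 4/8 · (4,3)# 4/8 · (4,4)# 4/8 · (4,5)# 1/5
Row 5: (5,1)+ 3/5 · (5,2)# 4/8 · (5,3)# 5/7 · (5,4)+ 2/7 · (5,5)+ 2/4
Row 6: (6,1)+ 1/4 · (6,2)# 4/7 · (6,3)# 4/6 · (6,5)+ 2/4
Row 7: (7,1)# 1/2 · (7,3)+ 0/3 · (7,4)# 2/4 · (7,5)# 1/2
Sum over 33 students: 1/3 + 2/5 + 1/5 + 2/5 + 1/3 + 1/5 + 4/8 + 4/8 + 3/8 + 3/5 + 4/5 + 4/8 + 4/8 + 2/8 + 2/5 + 4/5 + 4/8 + 4/8 + 4/8 + 1/5 + 3/5 + 4/8 + 5/7 + 2/7 + 2/4 + 1/4 + 4/7 + 4/6 + 2/4 + 1/2 + 0/3 + 2/4 + 1/2 = 12499/840; mean = 12499/840 ÷ 33 = 12499/27720 = 0.450901… → 0.451.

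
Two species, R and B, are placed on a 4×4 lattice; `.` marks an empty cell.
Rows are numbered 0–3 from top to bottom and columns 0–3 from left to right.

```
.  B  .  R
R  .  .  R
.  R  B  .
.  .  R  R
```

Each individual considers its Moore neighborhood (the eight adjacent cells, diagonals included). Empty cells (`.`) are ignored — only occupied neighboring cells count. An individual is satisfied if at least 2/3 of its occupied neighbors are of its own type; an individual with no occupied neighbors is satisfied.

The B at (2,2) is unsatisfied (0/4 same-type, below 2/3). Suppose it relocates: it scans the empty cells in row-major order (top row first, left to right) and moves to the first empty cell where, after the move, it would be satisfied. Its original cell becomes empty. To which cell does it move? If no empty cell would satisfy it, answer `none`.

Vacating (2,2). Empty cells in order:
  (0,0): 1/2 same-type → still unsatisfied.
  (0,2): 1/3 same-type → still unsatisfied.
  (1,1): 1/3 same-type → still unsatisfied.
  (1,2): 1/4 same-type → still unsatisfied.
  (2,0): 0/2 same-type → still unsatisfied.
  (2,3): 0/3 same-type → still unsatisfied.
  (3,0): 0/1 same-type → still unsatisfied.
  (3,1): 0/2 same-type → still unsatisfied.

none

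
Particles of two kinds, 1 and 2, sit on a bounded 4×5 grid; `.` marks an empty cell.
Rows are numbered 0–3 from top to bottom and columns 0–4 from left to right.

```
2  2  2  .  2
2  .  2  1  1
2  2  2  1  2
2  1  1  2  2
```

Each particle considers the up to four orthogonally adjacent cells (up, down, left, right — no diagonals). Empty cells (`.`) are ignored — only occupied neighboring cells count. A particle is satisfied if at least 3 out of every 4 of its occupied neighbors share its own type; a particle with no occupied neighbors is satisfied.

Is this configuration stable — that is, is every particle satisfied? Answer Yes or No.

Row 0: (0,0)2 2/2 satisfied · (0,1)2 2/2 satisfied · (0,2)2 2/2 satisfied · (0,4)2 0/1 not
Row 1: (1,0)2 2/2 satisfied · (1,2)2 2/3 not · (1,3)1 2/3 not · (1,4)1 1/3 not
Row 2: (2,0)2 3/3 satisfied · (2,1)2 2/3 not · (2,2)2 2/4 not · (2,3)1 1/4 not · (2,4)2 1/3 not
Row 3: (3,0)2 1/2 not · (3,1)1 1/3 not · (3,2)1 1/3 not · (3,3)2 1/3 not · (3,4)2 2/2 satisfied
For instance (0,4) has only 0/1 same-type neighbors, below 3/4.

No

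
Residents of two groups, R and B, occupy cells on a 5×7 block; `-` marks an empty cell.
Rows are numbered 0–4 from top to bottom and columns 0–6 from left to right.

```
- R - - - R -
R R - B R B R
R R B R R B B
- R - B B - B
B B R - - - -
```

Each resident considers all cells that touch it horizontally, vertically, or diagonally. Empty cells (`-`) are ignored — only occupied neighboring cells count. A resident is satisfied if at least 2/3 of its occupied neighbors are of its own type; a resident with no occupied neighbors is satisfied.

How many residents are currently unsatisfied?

Row 0: (0,1)R 2/2 satisfied · (0,5)R 2/3 satisfied
Row 1: (1,0)R 4/4 satisfied · (1,1)R 4/5 satisfied · (1,3)B 1/4 not · (1,4)R 3/6 not · (1,5)B 2/6 not · (1,6)R 1/4 not
Row 2: (2,0)R 4/4 satisfied · (2,1)R 4/5 satisfied · (2,2)B 2/6 not · (2,3)R 2/6 not · (2,4)R 2/7 not · (2,5)B 4/7 not · (2,6)B 3/4 satisfied
Row 3: (3,1)R 3/6 not · (3,3)B 2/5 not · (3,4)B 2/4 not · (3,6)B 2/2 satisfied
Row 4: (4,0)B 1/2 not · (4,1)B 1/3 not · (4,2)R 1/3 not
Unsatisfied: (1,3), (1,4), (1,5), (1,6), (2,2), (2,3), (2,4), (2,5), (3,1), (3,3), (3,4), (4,0), (4,1), (4,2) — 14 in total.

14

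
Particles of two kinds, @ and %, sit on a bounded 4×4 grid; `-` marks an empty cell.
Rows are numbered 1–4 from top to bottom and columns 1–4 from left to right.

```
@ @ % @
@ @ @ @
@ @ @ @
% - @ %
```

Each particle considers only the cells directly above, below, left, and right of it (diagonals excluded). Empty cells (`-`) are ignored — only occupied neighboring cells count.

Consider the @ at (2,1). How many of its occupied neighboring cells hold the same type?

Occupied neighbors of (2,1): (1,1)=@, (3,1)=@, (2,2)=@.
Same type (@): 3 of 3.

3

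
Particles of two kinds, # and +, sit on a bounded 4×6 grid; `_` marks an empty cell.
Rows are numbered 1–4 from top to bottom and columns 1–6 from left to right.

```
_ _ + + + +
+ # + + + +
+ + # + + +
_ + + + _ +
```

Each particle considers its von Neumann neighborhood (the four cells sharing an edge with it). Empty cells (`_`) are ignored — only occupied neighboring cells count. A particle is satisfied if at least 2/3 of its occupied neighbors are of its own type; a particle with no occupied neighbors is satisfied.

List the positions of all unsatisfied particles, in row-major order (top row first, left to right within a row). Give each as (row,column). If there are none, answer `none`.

(1,3)+ 2/2 ✓
(1,4)+ 3/3 ✓
(1,5)+ 3/3 ✓
(1,6)+ 2/2 ✓
(2,1)+ 1/2 ✗
(2,2)# 0/3 ✗
(2,3)+ 2/4 ✗
(2,4)+ 4/4 ✓
(2,5)+ 4/4 ✓
(2,6)+ 3/3 ✓
(3,1)+ 2/2 ✓
(3,2)+ 2/4 ✗
(3,3)# 0/4 ✗
(3,4)+ 3/4 ✓
(3,5)+ 3/3 ✓
(3,6)+ 3/3 ✓
(4,2)+ 2/2 ✓
(4,3)+ 2/3 ✓
(4,4)+ 2/2 ✓
(4,6)+ 1/1 ✓

(2,1), (2,2), (2,3), (3,2), (3,3)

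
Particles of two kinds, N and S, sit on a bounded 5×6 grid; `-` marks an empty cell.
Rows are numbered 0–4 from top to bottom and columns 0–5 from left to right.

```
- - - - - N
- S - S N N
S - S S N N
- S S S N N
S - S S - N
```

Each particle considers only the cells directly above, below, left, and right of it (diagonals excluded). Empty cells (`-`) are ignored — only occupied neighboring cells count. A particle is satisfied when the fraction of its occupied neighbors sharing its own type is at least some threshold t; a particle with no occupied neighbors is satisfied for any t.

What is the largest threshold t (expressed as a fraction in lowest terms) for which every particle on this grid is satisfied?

1/2

(0,5)N 1/1
(1,1)S — no occupied neighbors
(1,3)S 1/2
(1,4)N 2/3
(1,5)N 3/3
(2,0)S — no occupied neighbors
(2,2)S 2/2
(2,3)S 3/4
(2,4)N 3/4
(2,5)N 3/3
(3,1)S 1/1
(3,2)S 4/4
(3,3)S 3/4
(3,4)N 2/3
(3,5)N 3/3
(4,0)S — no occupied neighbors
(4,2)S 2/2
(4,3)S 2/2
(4,5)N 1/1
The smallest same-type fraction is 1/2 at (1,3), which reduces to 1/2. Any threshold above that leaves this particle unsatisfied.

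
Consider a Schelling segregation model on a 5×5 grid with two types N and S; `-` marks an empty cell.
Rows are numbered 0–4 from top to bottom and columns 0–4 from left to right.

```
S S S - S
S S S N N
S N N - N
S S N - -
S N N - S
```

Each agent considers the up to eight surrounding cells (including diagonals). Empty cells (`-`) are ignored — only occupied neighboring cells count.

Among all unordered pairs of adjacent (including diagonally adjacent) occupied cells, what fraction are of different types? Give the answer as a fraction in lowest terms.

Scan each occupied cell's neighbors to the right and below (and the two forward diagonals) so each pair is counted once.
Row 0: S(0,0)–S(0,1)= S(0,0)–S(1,0)= S(0,0)–S(1,1)= S(0,1)–S(0,2)= S(0,1)–S(1,1)= S(0,1)–S(1,2)= S(0,1)–S(1,0)= S(0,2)–S(1,2)= S(0,2)–N(1,3)≠ S(0,2)–S(1,1)= S(0,4)–N(1,4)≠ S(0,4)–N(1,3)≠  → 3/12 unlike.
Row 1: S(1,0)–S(1,1)= S(1,0)–S(2,0)= S(1,0)–N(2,1)≠ S(1,1)–S(1,2)= S(1,1)–N(2,1)≠ S(1,1)–N(2,2)≠ S(1,1)–S(2,0)= S(1,2)–N(1,3)≠ S(1,2)–N(2,2)≠ S(1,2)–N(2,1)≠ N(1,3)–N(1,4)= N(1,3)–N(2,4)= N(1,3)–N(2,2)= N(1,4)–N(2,4)=  → 6/14 unlike.
Row 2: S(2,0)–N(2,1)≠ S(2,0)–S(3,0)= S(2,0)–S(3,1)= N(2,1)–N(2,2)= N(2,1)–S(3,1)≠ N(2,1)–N(3,2)= N(2,1)–S(3,0)≠ N(2,2)–N(3,2)= N(2,2)–S(3,1)≠  → 4/9 unlike.
Row 3: S(3,0)–S(3,1)= S(3,0)–S(4,0)= S(3,0)–N(4,1)≠ S(3,1)–N(3,2)≠ S(3,1)–N(4,1)≠ S(3,1)–N(4,2)≠ S(3,1)–S(4,0)= N(3,2)–N(4,2)= N(3,2)–N(4,1)=  → 4/9 unlike.
Row 4: S(4,0)–N(4,1)≠ N(4,1)–N(4,2)=  → 1/2 unlike.
Total adjacent occupied pairs: 46; unlike-type pairs: 18.
18/46 reduces to 9/23.

9/23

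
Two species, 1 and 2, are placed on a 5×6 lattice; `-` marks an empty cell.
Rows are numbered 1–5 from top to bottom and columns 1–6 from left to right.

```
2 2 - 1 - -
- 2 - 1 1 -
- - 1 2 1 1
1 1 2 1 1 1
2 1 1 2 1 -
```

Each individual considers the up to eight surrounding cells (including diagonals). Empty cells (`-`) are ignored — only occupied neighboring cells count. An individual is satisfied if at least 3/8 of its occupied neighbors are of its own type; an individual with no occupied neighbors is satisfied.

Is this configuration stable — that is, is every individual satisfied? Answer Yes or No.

(1,1)2 2/2 satisfied
(1,2)2 2/2 satisfied
(1,4)1 2/2 satisfied
(2,2)2 2/3 satisfied
(2,4)1 4/5 satisfied
(2,5)1 4/5 satisfied
(3,3)1 3/6 satisfied
(3,4)2 1/7 not
(3,5)1 6/7 satisfied
(3,6)1 4/4 satisfied
(4,1)1 2/3 satisfied
(4,2)1 4/6 satisfied
(4,3)2 2/7 not
(4,4)1 5/8 satisfied
(4,5)1 5/7 satisfied
(4,6)1 4/4 satisfied
(5,1)2 0/3 not
(5,2)1 3/5 satisfied
(5,3)1 3/5 satisfied
(5,4)2 1/5 not
(5,5)1 3/4 satisfied
For instance (3,4) has only 1/7 same-type neighbors, below 3/8.

No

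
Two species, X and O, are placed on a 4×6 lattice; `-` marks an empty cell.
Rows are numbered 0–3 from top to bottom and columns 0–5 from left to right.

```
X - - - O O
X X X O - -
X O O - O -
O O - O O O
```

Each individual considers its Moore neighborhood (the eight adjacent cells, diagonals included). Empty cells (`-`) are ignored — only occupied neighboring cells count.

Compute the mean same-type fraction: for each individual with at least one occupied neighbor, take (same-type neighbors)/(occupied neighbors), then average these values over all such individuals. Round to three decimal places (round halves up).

(0,0)X 2/2
(0,4)O 2/2
(0,5)O 1/1
(1,0)X 3/4
(1,1)X 4/6
(1,2)X 1/4
(1,3)O 3/4
(2,0)X 2/5
(2,1)O 3/7
(2,2)O 4/6
(2,4)O 4/4
(3,0)O 2/3
(3,1)O 3/4
(3,3)O 3/3
(3,4)O 3/3
(3,5)O 2/2
Sum over 16 individuals: 2/2 + 2/2 + 1/1 + 3/4 + 4/6 + 1/4 + 3/4 + 2/5 + 3/7 + 4/6 + 4/4 + 2/3 + 3/4 + 3/3 + 3/3 + 2/2 = 863/70; mean = 863/70 ÷ 16 = 863/1120 = 0.770535… → 0.771.

0.771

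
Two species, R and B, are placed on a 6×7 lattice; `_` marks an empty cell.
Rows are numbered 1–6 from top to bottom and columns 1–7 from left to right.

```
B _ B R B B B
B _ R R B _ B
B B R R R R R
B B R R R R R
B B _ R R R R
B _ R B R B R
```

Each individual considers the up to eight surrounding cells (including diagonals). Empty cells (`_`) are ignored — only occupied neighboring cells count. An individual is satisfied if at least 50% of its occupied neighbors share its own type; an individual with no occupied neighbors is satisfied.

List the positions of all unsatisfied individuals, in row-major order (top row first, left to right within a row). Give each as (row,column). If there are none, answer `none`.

(1,3), (1,4), (2,5), (6,3), (6,4), (6,6)

(1,1)B 1/1 satisfied
(1,3)B 0/3 not
(1,4)R 2/5 not
(1,5)B 2/4 satisfied
(1,6)B 4/4 satisfied
(1,7)B 2/2 satisfied
(2,1)B 3/3 satisfied
(2,3)R 4/6 satisfied
(2,4)R 5/8 satisfied
(2,5)B 2/7 not
(2,7)B 2/4 satisfied
(3,1)B 4/4 satisfied
(3,2)B 4/7 satisfied
(3,3)R 5/7 satisfied
(3,4)R 7/8 satisfied
(3,5)R 6/7 satisfied
(3,6)R 5/7 satisfied
(3,7)R 3/4 satisfied
(4,1)B 5/5 satisfied
(4,2)B 5/7 satisfied
(4,3)R 4/7 satisfied
(4,4)R 7/7 satisfied
(4,5)R 8/8 satisfied
(4,6)R 8/8 satisfied
(4,7)R 5/5 satisfied
(5,1)B 4/4 satisfied
(5,2)B 4/6 satisfied
(5,4)R 6/7 satisfied
(5,5)R 6/8 satisfied
(5,6)R 7/8 satisfied
(5,7)R 4/5 satisfied
(6,1)B 2/2 satisfied
(6,3)R 1/3 not
(6,4)B 0/4 not
(6,5)R 3/5 satisfied
(6,6)B 0/5 not
(6,7)R 2/3 satisfied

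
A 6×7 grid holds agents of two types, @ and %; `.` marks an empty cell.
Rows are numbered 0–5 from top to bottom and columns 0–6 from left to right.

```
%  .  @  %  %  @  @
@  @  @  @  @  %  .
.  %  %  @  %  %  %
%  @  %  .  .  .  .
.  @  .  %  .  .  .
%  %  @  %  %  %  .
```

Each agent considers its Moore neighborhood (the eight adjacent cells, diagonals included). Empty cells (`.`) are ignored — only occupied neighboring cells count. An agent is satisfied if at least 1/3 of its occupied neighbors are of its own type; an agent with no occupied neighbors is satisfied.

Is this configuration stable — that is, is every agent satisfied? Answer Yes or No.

(0,0)% 0/2 ✗
(0,2)@ 3/4 ✓
(0,3)% 1/5 ✗
(0,4)% 2/5 ✓
(0,5)@ 2/4 ✓
(0,6)@ 1/2 ✓
(1,0)@ 1/3 ✓
(1,1)@ 3/6 ✓
(1,2)@ 4/7 ✓
(1,3)@ 4/8 ✓
(1,4)@ 3/8 ✓
(1,5)% 4/7 ✓
(2,1)% 3/7 ✓
(2,2)% 2/7 ✗
(2,3)@ 3/6 ✓
(2,4)% 2/5 ✓
(2,5)% 3/4 ✓
(2,6)% 2/2 ✓
(3,0)% 1/3 ✓
(3,1)@ 1/5 ✗
(3,2)% 3/6 ✓
(4,1)@ 2/6 ✓
(4,3)% 3/4 ✓
(5,0)% 1/2 ✓
(5,1)% 1/3 ✓
(5,2)@ 1/4 ✗
(5,3)% 2/3 ✓
(5,4)% 3/3 ✓
(5,5)% 1/1 ✓
For instance (0,0) has only 0/2 same-type neighbors, below 1/3.

No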